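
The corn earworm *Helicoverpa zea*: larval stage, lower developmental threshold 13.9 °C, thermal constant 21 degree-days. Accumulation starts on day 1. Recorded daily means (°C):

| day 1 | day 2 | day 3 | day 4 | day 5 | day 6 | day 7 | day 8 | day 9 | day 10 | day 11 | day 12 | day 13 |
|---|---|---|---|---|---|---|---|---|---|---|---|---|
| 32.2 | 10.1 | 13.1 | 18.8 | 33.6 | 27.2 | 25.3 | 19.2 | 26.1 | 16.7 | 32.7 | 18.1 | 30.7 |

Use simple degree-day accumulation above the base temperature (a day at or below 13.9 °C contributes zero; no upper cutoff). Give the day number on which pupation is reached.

Daily DD above 13.9 °C: 18.3, 0.0, 0.0, 4.9, 19.7, 13.3, 11.4, 5.3, 12.2, 2.8, 18.8, 4.2, 16.8.
Cumulative: 18.3, 18.3, 18.3, 23.2, 42.9, 56.2, 67.6, 72.9, 85.1, 87.9, 106.7, 110.9, 127.7.
The total first reaches 21 DD on day 4.

day 4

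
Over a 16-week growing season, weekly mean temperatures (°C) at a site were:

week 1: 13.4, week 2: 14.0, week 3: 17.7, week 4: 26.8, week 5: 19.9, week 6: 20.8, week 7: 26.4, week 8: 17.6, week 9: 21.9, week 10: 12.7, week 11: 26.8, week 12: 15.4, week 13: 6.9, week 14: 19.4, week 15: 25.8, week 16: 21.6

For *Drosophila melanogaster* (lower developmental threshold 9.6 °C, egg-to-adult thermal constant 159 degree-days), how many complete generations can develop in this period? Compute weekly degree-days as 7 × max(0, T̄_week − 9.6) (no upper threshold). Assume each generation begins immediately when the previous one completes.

6 generations

Weekly DD (7 × max(0, T̄ − 9.6)): 26.6, 30.8, 56.7, 120.4, 72.1, 78.4, 117.6, 56.0, 86.1, 21.7, 120.4, 40.6, 0.0, 68.6, 113.4, 84.0.
Season total = 1093.4 DD.
Complete generations = ⌊1093.4 / 159⌋ = 6.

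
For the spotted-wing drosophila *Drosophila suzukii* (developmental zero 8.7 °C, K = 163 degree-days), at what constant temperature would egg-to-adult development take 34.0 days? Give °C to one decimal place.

Required daily accumulation = 163 / 34.0 = 4.794 DD/day.
T = T_base + 4.794 = 8.7 + 4.794 = 13.494 ≈ 13.5 °C.

13.5 °C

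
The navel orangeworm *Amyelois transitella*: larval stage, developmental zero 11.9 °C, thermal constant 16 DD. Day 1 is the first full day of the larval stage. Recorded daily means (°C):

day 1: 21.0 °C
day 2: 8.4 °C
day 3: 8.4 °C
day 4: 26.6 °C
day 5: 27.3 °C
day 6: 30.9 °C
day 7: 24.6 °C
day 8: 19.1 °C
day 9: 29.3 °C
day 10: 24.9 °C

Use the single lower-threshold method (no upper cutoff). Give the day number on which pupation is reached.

day 4

Daily DD above 11.9 °C: 9.1, 0.0, 0.0, 14.7, 15.4, 19.0, 12.7, 7.2, 17.4, 13.0.
Cumulative: 9.1, 9.1, 9.1, 23.8, 39.2, 58.2, 70.9, 78.1, 95.5, 108.5.
The total first reaches 16 DD on day 4.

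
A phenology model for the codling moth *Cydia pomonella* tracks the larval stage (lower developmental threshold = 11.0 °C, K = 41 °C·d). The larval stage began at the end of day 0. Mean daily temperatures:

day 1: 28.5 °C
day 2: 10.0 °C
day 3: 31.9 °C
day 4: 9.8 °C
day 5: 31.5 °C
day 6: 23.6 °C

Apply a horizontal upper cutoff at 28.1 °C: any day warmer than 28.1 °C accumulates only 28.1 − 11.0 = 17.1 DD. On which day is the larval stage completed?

day 5

Daily DD above 11.0 °C (capped at 17.1): 17.1, 0.0, 17.1, 0.0, 17.1, 12.6.
Cumulative: 17.1, 17.1, 34.2, 34.2, 51.3, 63.9.
The total first reaches 41 DD on day 5.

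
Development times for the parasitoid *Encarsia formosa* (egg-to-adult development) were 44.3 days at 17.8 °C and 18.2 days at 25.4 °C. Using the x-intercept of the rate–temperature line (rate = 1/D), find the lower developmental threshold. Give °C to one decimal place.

12.5 °C

Under the model K = D·(T − T_b), so D₁·(T₁ − T_b) = D₂·(T₂ − T_b).
44.3·(17.8 − T_b) = 18.2·(25.4 − T_b)
T_b = (44.3·17.8 − 18.2·25.4) / (44.3 − 18.2) = 326.26 / 26.1 = 12.500 °C ≈ 12.5 °C.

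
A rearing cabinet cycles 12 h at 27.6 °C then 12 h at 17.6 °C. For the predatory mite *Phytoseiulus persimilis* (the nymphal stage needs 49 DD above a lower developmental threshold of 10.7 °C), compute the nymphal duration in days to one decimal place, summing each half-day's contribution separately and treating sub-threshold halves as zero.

4.1 days

Day half: max(0, 27.6 − 10.7) × 0.5 = 16.9 × 0.5 = 8.45 DD.
Night half: max(0, 17.6 − 10.7) × 0.5 = 6.9 × 0.5 = 3.45 DD.
Per 24 h: 11.90 DD/day.
Duration = 49 / 11.90 = 4.118 ≈ 4.1 days.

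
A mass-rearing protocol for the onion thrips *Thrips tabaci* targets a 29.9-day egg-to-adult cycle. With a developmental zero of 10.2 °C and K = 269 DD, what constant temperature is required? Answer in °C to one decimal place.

19.2 °C

Required daily accumulation = 269 / 29.9 = 8.997 DD/day.
T = T_base + 8.997 = 10.2 + 8.997 = 19.197 ≈ 19.2 °C.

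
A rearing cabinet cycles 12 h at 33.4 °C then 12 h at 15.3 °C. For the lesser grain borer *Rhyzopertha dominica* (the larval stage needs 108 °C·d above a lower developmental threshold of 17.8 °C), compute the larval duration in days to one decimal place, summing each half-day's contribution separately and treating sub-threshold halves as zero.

Day half: max(0, 33.4 − 17.8) × 0.5 = 15.6 × 0.5 = 7.80 DD.
Night half: max(0, 15.3 − 17.8) × 0.5 = 0.0 × 0.5 = 0.00 DD.
Per 24 h: 7.80 DD/day.
Duration = 108 / 7.80 = 13.846 ≈ 13.8 days.

13.8 days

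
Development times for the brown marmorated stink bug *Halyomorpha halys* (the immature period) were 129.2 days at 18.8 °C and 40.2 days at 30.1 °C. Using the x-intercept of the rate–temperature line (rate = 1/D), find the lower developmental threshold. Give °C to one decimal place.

Linear rate model ⇒ the product D·(T − T_b) is constant across temperatures.
129.2·(18.8 − T_b) = 40.2·(30.1 − T_b)
T_b = (129.2·18.8 − 40.2·30.1) / (129.2 − 40.2) = 1218.94 / 89.0 = 13.696 °C ≈ 13.7 °C.

13.7 °C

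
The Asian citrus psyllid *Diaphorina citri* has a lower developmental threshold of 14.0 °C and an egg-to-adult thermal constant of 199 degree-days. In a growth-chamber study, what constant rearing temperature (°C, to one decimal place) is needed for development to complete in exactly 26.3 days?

Required daily accumulation = 199 / 26.3 = 7.567 DD/day.
T = T_base + 7.567 = 14.0 + 7.567 = 21.567 ≈ 21.6 °C.

21.6 °C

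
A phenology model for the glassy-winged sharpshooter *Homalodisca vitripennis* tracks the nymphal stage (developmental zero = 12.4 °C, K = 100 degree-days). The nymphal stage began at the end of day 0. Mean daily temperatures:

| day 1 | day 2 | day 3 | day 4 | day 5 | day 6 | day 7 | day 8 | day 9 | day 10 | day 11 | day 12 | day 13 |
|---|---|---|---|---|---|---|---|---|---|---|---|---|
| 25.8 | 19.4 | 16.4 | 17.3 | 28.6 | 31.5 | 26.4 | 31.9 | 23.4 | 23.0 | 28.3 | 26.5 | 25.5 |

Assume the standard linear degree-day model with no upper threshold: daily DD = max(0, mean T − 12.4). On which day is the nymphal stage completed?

day 9

Daily DD above 12.4 °C: 13.4, 7.0, 4.0, 4.9, 16.2, 19.1, 14.0, 19.5, 11.0, 10.6, 15.9, 14.1, 13.1.
Cumulative: 13.4, 20.4, 24.4, 29.3, 45.5, 64.6, 78.6, 98.1, 109.1, 119.7, 135.6, 149.7, 162.8.
The total first reaches 100 DD on day 9.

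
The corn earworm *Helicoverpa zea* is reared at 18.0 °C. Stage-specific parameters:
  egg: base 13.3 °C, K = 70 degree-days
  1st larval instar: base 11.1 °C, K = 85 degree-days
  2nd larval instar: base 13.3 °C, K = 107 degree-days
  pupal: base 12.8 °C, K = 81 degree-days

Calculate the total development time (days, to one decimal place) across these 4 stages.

65.6 days

egg: 70 / (18.0 − 13.3) = 70 / 4.7 = 14.894 d.
1st larval instar: 85 / (18.0 − 11.1) = 85 / 6.9 = 12.319 d.
2nd larval instar: 107 / (18.0 − 13.3) = 107 / 4.7 = 22.766 d.
pupal: 81 / (18.0 − 12.8) = 81 / 5.2 = 15.577 d.
Sum = 65.555 ≈ 65.6 days.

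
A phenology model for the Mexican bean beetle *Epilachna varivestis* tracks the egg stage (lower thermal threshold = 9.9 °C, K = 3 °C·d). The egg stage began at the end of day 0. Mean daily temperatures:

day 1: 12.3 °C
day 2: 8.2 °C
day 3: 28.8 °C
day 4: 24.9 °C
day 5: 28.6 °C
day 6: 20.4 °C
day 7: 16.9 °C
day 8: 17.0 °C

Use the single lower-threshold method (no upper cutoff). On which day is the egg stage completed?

Daily DD above 9.9 °C: 2.4, 0.0, 18.9, 15.0, 18.7, 10.5, 7.0, 7.1.
Cumulative: 2.4, 2.4, 21.3, 36.3, 55.0, 65.5, 72.5, 79.6.
The total first reaches 3 DD on day 3.

day 3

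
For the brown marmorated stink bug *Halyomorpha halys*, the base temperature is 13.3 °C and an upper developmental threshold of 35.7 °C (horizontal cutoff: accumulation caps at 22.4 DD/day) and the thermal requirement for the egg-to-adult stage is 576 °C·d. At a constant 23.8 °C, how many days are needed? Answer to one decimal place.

Daily accumulation = 23.8 − 13.3 = 10.5 DD/day.
Duration = 576 / 10.5 = 54.857 ≈ 54.9 days.

54.9 days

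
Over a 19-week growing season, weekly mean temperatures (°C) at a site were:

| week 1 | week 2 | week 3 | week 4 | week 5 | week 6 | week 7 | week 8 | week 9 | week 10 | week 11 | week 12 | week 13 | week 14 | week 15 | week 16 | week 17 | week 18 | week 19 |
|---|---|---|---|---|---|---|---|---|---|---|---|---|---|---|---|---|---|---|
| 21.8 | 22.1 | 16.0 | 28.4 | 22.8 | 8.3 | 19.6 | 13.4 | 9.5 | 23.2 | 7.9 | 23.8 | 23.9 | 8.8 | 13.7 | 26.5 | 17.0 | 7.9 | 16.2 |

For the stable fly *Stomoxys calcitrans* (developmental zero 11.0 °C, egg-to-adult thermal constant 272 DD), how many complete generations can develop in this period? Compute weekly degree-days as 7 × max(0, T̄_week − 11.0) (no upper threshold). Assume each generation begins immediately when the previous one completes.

3 generations

Weekly DD (7 × max(0, T̄ − 11.0)): 75.6, 77.7, 35.0, 121.8, 82.6, 0.0, 60.2, 16.8, 0.0, 85.4, 0.0, 89.6, 90.3, 0.0, 18.9, 108.5, 42.0, 0.0, 36.4.
Season total = 940.8 DD.
Complete generations = ⌊940.8 / 272⌋ = 3.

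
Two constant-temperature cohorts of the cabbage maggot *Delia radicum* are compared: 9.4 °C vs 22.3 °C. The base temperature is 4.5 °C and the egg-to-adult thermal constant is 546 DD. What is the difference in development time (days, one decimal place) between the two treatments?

At 9.4 °C: 546 / (9.4 − 4.5) = 546 / 4.9 = 111.429 d.
At 22.3 °C: 546 / (22.3 − 4.5) = 546 / 17.8 = 30.674 d.
Difference = |111.429 − 30.674| = 80.754 ≈ 80.8 days.

80.8 days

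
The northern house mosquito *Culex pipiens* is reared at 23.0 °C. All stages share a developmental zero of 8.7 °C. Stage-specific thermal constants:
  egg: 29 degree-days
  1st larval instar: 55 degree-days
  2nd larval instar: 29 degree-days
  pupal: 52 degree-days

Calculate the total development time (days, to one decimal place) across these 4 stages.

Daily accumulation at 23.0 °C = 23.0 − 8.7 = 14.3 DD/day.
Total K = 29 + 55 + 29 + 52 = 165 DD.
Total duration = 165 / 14.3 = 11.538 ≈ 11.5 days.

11.5 days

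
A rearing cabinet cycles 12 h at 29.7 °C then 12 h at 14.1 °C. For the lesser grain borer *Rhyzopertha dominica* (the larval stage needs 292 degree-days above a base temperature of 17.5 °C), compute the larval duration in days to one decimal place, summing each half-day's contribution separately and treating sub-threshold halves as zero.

Day half: max(0, 29.7 − 17.5) × 0.5 = 12.2 × 0.5 = 6.10 DD.
Night half: max(0, 14.1 − 17.5) × 0.5 = 0.0 × 0.5 = 0.00 DD.
Per 24 h: 6.10 DD/day.
Duration = 292 / 6.10 = 47.869 ≈ 47.9 days.

47.9 days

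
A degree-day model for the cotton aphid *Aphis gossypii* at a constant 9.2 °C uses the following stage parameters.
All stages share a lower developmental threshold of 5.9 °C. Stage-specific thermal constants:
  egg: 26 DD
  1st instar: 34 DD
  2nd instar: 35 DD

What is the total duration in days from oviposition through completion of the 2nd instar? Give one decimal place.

28.8 days

Daily accumulation at 9.2 °C = 9.2 − 5.9 = 3.3 DD/day.
Total K = 26 + 34 + 35 = 95 DD.
Total duration = 95 / 3.3 = 28.788 ≈ 28.8 days.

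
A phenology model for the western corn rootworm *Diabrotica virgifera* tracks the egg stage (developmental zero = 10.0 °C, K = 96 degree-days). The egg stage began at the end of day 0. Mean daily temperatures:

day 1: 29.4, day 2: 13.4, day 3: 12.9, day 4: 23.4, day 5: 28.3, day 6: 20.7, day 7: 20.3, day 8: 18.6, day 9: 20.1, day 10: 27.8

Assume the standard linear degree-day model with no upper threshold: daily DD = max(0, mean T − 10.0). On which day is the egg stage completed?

Daily DD above 10.0 °C: 19.4, 3.4, 2.9, 13.4, 18.3, 10.7, 10.3, 8.6, 10.1, 17.8.
Cumulative: 19.4, 22.8, 25.7, 39.1, 57.4, 68.1, 78.4, 87.0, 97.1, 114.9.
The total first reaches 96 DD on day 9.

day 9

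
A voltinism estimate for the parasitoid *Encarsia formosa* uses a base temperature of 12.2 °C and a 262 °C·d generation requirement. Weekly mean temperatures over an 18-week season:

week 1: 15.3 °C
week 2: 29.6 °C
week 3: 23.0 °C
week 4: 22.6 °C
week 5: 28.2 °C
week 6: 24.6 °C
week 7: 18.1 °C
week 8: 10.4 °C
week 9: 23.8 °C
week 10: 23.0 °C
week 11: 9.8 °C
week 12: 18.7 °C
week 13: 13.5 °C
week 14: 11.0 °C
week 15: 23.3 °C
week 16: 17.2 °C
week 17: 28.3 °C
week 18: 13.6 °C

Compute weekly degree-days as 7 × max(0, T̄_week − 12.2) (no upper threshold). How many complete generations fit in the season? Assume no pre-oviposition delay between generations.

Weekly DD (7 × max(0, T̄ − 12.2)): 21.7, 121.8, 75.6, 72.8, 112.0, 86.8, 41.3, 0.0, 81.2, 75.6, 0.0, 45.5, 9.1, 0.0, 77.7, 35.0, 112.7, 9.8.
Season total = 978.6 DD.
Complete generations = ⌊978.6 / 262⌋ = 3.

3 generations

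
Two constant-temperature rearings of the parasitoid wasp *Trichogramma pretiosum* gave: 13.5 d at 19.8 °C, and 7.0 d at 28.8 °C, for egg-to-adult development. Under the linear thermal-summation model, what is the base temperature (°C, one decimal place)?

Under the model K = D·(T − T_b), so D₁·(T₁ − T_b) = D₂·(T₂ − T_b).
13.5·(19.8 − T_b) = 7.0·(28.8 − T_b)
T_b = (13.5·19.8 − 7.0·28.8) / (13.5 − 7.0) = 65.70 / 6.5 = 10.108 °C ≈ 10.1 °C.

10.1 °C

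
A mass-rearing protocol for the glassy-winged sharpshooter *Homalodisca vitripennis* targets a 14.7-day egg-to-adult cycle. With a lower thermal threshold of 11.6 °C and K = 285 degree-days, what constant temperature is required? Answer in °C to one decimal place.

Required daily accumulation = 285 / 14.7 = 19.388 DD/day.
T = T_base + 19.388 = 11.6 + 19.388 = 30.988 ≈ 31.0 °C.

31.0 °C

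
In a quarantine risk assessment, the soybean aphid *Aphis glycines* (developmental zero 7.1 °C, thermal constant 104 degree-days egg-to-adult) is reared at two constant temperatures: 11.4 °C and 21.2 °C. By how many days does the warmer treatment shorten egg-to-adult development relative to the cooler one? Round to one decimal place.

At 11.4 °C: 104 / (11.4 − 7.1) = 104 / 4.3 = 24.186 d.
At 21.2 °C: 104 / (21.2 − 7.1) = 104 / 14.1 = 7.376 d.
Difference = |24.186 − 7.376| = 16.810 ≈ 16.8 days.

16.8 days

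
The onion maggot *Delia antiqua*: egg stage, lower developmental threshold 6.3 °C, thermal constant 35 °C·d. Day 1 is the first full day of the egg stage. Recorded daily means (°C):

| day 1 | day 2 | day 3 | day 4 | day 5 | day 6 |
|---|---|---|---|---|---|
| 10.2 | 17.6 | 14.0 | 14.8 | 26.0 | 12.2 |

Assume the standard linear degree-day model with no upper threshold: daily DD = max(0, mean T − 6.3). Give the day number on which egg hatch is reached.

Daily DD above 6.3 °C: 3.9, 11.3, 7.7, 8.5, 19.7, 5.9.
Cumulative: 3.9, 15.2, 22.9, 31.4, 51.1, 57.0.
The total first reaches 35 DD on day 5.

day 5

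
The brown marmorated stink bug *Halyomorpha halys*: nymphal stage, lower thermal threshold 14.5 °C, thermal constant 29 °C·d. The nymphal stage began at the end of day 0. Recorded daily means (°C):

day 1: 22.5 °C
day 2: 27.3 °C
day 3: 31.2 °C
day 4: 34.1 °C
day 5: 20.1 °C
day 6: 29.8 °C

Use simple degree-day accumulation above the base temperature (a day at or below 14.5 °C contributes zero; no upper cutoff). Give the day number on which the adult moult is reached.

Daily DD above 14.5 °C: 8.0, 12.8, 16.7, 19.6, 5.6, 15.3.
Cumulative: 8.0, 20.8, 37.5, 57.1, 62.7, 78.0.
The total first reaches 29 DD on day 3.

day 3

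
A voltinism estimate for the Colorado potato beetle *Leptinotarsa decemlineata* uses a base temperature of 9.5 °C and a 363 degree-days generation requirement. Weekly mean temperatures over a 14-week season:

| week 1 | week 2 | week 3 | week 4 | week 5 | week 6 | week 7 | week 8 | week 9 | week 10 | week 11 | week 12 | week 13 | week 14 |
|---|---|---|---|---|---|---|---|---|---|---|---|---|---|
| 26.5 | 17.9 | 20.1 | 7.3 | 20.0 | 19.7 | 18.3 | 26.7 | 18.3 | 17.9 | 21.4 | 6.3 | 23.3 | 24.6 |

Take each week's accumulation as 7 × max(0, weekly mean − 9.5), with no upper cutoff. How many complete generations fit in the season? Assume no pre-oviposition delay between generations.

2 generations

Weekly DD (7 × max(0, T̄ − 9.5)): 119.0, 58.8, 74.2, 0.0, 73.5, 71.4, 61.6, 120.4, 61.6, 58.8, 83.3, 0.0, 96.6, 105.7.
Season total = 984.9 DD.
Complete generations = ⌊984.9 / 363⌋ = 2.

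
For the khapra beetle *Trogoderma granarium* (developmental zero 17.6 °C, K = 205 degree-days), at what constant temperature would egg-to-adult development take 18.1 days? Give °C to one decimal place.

Required daily accumulation = 205 / 18.1 = 11.326 DD/day.
T = T_base + 11.326 = 17.6 + 11.326 = 28.926 ≈ 28.9 °C.

28.9 °C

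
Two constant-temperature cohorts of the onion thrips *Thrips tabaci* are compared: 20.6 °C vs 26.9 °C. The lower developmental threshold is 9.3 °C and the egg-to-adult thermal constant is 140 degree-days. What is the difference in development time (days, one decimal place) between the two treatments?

4.4 days

At 20.6 °C: 140 / (20.6 − 9.3) = 140 / 11.3 = 12.389 d.
At 26.9 °C: 140 / (26.9 − 9.3) = 140 / 17.6 = 7.955 d.
Difference = |12.389 − 7.955| = 4.435 ≈ 4.4 days.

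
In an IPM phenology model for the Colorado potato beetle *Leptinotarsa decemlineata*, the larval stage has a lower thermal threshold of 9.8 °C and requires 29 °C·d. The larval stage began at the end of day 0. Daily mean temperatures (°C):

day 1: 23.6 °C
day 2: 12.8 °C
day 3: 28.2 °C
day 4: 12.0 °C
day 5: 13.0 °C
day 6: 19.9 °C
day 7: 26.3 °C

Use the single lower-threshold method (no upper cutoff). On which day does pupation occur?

Daily DD above 9.8 °C: 13.8, 3.0, 18.4, 2.2, 3.2, 10.1, 16.5.
Cumulative: 13.8, 16.8, 35.2, 37.4, 40.6, 50.7, 67.2.
The total first reaches 29 DD on day 3.

day 3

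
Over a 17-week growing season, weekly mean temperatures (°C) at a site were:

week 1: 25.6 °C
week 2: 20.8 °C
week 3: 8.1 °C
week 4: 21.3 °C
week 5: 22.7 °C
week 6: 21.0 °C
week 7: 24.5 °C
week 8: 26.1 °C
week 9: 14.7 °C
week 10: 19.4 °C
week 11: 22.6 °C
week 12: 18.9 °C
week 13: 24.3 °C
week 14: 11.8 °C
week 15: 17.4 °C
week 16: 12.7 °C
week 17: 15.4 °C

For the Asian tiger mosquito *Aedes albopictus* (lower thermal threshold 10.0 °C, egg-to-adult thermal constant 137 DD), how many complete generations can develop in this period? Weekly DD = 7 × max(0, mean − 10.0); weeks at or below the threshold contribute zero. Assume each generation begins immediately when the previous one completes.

Weekly DD (7 × max(0, T̄ − 10.0)): 109.2, 75.6, 0.0, 79.1, 88.9, 77.0, 101.5, 112.7, 32.9, 65.8, 88.2, 62.3, 100.1, 12.6, 51.8, 18.9, 37.8.
Season total = 1114.4 DD.
Complete generations = ⌊1114.4 / 137⌋ = 8.

8 generations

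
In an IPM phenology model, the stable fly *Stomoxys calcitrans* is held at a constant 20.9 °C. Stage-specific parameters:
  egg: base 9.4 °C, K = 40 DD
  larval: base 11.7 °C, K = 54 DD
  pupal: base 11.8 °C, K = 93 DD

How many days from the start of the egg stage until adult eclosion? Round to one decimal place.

egg: 40 / (20.9 − 9.4) = 40 / 11.5 = 3.478 d.
larval: 54 / (20.9 − 11.7) = 54 / 9.2 = 5.870 d.
pupal: 93 / (20.9 − 11.8) = 93 / 9.1 = 10.220 d.
Sum = 19.568 ≈ 19.6 days.

19.6 days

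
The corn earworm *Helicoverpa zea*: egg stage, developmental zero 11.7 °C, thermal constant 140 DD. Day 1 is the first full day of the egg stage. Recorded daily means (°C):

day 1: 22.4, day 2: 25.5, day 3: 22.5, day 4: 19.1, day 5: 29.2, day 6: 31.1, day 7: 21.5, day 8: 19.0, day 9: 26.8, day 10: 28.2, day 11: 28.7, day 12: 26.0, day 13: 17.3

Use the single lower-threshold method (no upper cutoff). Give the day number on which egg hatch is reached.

day 11

Daily DD above 11.7 °C: 10.7, 13.8, 10.8, 7.4, 17.5, 19.4, 9.8, 7.3, 15.1, 16.5, 17.0, 14.3, 5.6.
Cumulative: 10.7, 24.5, 35.3, 42.7, 60.2, 79.6, 89.4, 96.7, 111.8, 128.3, 145.3, 159.6, 165.2.
The total first reaches 140 DD on day 11.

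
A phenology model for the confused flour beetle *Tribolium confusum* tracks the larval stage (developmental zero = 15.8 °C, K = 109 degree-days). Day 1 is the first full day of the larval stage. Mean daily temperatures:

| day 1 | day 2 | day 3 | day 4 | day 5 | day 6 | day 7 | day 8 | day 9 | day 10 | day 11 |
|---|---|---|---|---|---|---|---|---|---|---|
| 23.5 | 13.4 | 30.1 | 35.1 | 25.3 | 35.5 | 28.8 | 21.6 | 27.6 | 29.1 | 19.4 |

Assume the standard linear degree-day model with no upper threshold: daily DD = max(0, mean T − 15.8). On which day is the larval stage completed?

Daily DD above 15.8 °C: 7.7, 0.0, 14.3, 19.3, 9.5, 19.7, 13.0, 5.8, 11.8, 13.3, 3.6.
Cumulative: 7.7, 7.7, 22.0, 41.3, 50.8, 70.5, 83.5, 89.3, 101.1, 114.4, 118.0.
The total first reaches 109 DD on day 10.

day 10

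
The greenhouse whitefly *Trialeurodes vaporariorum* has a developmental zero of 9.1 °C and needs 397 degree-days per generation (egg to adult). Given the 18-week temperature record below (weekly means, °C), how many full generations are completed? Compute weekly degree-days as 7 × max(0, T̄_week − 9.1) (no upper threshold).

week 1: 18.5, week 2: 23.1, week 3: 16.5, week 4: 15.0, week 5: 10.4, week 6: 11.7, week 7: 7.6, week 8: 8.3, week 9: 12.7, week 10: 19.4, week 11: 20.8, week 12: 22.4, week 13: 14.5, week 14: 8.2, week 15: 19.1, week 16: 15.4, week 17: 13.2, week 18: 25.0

2 generations

Weekly DD (7 × max(0, T̄ − 9.1)): 65.8, 98.0, 51.8, 41.3, 9.1, 18.2, 0.0, 0.0, 25.2, 72.1, 81.9, 93.1, 37.8, 0.0, 70.0, 44.1, 28.7, 111.3.
Season total = 848.4 DD.
Complete generations = ⌊848.4 / 397⌋ = 2.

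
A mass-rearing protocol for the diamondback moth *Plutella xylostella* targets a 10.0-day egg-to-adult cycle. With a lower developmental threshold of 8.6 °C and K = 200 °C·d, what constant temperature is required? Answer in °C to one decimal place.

Required daily accumulation = 200 / 10.0 = 20.000 DD/day.
T = T_base + 20.000 = 8.6 + 20.000 = 28.600 ≈ 28.6 °C.

28.6 °C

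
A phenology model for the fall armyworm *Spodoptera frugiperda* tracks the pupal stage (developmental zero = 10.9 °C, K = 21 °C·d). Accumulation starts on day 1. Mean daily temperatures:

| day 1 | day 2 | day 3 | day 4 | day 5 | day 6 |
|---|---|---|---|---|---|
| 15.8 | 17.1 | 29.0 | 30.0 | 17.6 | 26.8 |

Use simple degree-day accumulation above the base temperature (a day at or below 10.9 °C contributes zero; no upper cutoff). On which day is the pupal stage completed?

Daily DD above 10.9 °C: 4.9, 6.2, 18.1, 19.1, 6.7, 15.9.
Cumulative: 4.9, 11.1, 29.2, 48.3, 55.0, 70.9.
The total first reaches 21 DD on day 3.

day 3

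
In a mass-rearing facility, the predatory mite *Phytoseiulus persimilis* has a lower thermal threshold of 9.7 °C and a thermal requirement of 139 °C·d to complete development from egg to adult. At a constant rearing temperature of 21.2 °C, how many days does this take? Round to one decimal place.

Daily accumulation = 21.2 − 9.7 = 11.5 DD/day.
Duration = 139 / 11.5 = 12.087 ≈ 12.1 days.

12.1 days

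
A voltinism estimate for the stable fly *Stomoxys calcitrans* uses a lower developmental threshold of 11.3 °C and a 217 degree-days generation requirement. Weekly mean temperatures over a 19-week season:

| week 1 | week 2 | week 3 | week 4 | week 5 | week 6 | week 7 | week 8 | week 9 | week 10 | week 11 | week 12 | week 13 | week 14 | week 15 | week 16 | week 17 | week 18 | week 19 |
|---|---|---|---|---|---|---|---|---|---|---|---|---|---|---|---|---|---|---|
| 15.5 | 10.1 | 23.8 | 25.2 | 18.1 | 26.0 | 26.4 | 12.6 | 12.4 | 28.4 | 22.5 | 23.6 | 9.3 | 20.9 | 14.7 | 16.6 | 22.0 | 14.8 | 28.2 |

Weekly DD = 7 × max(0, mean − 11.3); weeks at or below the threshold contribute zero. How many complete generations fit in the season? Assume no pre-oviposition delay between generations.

Weekly DD (7 × max(0, T̄ − 11.3)): 29.4, 0.0, 87.5, 97.3, 47.6, 102.9, 105.7, 9.1, 7.7, 119.7, 78.4, 86.1, 0.0, 67.2, 23.8, 37.1, 74.9, 24.5, 118.3.
Season total = 1117.2 DD.
Complete generations = ⌊1117.2 / 217⌋ = 5.

5 generations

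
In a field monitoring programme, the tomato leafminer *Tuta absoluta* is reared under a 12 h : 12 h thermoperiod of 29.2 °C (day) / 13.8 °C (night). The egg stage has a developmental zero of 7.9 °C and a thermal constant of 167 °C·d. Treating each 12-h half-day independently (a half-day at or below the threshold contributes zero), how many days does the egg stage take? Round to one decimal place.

12.3 days

Day half: max(0, 29.2 − 7.9) × 0.5 = 21.3 × 0.5 = 10.65 DD.
Night half: max(0, 13.8 − 7.9) × 0.5 = 5.9 × 0.5 = 2.95 DD.
Per 24 h: 13.60 DD/day.
Duration = 167 / 13.60 = 12.279 ≈ 12.3 days.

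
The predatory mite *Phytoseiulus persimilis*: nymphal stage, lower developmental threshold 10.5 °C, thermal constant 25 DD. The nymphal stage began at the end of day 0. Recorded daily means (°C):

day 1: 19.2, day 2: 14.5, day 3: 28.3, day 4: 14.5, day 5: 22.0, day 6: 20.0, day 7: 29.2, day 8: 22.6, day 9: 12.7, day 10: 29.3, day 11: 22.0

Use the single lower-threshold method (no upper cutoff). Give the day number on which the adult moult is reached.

day 3

Daily DD above 10.5 °C: 8.7, 4.0, 17.8, 4.0, 11.5, 9.5, 18.7, 12.1, 2.2, 18.8, 11.5.
Cumulative: 8.7, 12.7, 30.5, 34.5, 46.0, 55.5, 74.2, 86.3, 88.5, 107.3, 118.8.
The total first reaches 25 DD on day 3.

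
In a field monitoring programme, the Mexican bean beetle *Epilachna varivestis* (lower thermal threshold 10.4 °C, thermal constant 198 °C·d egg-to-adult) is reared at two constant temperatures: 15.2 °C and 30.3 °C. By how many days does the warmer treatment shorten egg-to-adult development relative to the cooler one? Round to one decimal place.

31.3 days

At 15.2 °C: 198 / (15.2 − 10.4) = 198 / 4.8 = 41.250 d.
At 30.3 °C: 198 / (30.3 − 10.4) = 198 / 19.9 = 9.950 d.
Difference = |41.250 − 9.950| = 31.300 ≈ 31.3 days.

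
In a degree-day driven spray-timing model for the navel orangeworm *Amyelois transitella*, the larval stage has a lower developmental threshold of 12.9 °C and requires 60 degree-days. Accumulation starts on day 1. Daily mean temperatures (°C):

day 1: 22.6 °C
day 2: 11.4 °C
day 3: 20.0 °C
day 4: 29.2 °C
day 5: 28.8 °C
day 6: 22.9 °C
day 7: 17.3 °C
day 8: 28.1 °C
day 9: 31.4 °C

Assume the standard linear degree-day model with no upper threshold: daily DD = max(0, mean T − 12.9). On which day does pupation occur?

day 7

Daily DD above 12.9 °C: 9.7, 0.0, 7.1, 16.3, 15.9, 10.0, 4.4, 15.2, 18.5.
Cumulative: 9.7, 9.7, 16.8, 33.1, 49.0, 59.0, 63.4, 78.6, 97.1.
The total first reaches 60 DD on day 7.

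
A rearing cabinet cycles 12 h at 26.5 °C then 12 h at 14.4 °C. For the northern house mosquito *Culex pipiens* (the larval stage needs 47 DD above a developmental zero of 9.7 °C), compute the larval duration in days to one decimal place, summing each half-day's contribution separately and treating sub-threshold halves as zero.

Day half: max(0, 26.5 − 9.7) × 0.5 = 16.8 × 0.5 = 8.40 DD.
Night half: max(0, 14.4 − 9.7) × 0.5 = 4.7 × 0.5 = 2.35 DD.
Per 24 h: 10.75 DD/day.
Duration = 47 / 10.75 = 4.372 ≈ 4.4 days.

4.4 days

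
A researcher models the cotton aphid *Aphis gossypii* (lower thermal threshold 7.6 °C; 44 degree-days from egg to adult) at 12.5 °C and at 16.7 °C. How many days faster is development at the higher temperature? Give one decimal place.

4.1 days

At 12.5 °C: 44 / (12.5 − 7.6) = 44 / 4.9 = 8.980 d.
At 16.7 °C: 44 / (16.7 − 7.6) = 44 / 9.1 = 4.835 d.
Difference = |8.980 − 4.835| = 4.144 ≈ 4.1 days.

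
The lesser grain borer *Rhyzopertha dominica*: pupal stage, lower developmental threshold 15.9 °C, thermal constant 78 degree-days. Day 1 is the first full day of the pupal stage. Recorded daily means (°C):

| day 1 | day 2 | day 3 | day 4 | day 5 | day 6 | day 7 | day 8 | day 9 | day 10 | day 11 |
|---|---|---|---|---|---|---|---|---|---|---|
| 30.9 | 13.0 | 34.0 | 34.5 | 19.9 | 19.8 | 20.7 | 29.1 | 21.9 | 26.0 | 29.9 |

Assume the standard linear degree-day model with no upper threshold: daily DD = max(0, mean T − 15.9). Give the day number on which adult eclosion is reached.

Daily DD above 15.9 °C: 15.0, 0.0, 18.1, 18.6, 4.0, 3.9, 4.8, 13.2, 6.0, 10.1, 14.0.
Cumulative: 15.0, 15.0, 33.1, 51.7, 55.7, 59.6, 64.4, 77.6, 83.6, 93.7, 107.7.
The total first reaches 78 DD on day 9.

day 9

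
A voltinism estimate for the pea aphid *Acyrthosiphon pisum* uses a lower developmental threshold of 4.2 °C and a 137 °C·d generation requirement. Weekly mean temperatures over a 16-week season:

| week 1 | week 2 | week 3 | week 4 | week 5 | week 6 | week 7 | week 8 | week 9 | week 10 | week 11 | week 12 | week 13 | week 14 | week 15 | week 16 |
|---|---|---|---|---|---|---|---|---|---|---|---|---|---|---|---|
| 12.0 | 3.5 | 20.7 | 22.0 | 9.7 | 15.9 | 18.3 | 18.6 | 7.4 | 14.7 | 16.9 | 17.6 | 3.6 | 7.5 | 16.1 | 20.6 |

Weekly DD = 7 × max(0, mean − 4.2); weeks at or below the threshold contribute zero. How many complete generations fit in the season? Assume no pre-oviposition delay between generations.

Weekly DD (7 × max(0, T̄ − 4.2)): 54.6, 0.0, 115.5, 124.6, 38.5, 81.9, 98.7, 100.8, 22.4, 73.5, 88.9, 93.8, 0.0, 23.1, 83.3, 114.8.
Season total = 1114.4 DD.
Complete generations = ⌊1114.4 / 137⌋ = 8.

8 generations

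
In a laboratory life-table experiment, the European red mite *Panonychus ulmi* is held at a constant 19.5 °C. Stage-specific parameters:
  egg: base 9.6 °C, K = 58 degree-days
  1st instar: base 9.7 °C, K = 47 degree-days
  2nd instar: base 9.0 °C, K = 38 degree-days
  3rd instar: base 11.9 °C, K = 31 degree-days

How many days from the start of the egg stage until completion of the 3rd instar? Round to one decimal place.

egg: 58 / (19.5 − 9.6) = 58 / 9.9 = 5.859 d.
1st instar: 47 / (19.5 − 9.7) = 47 / 9.8 = 4.796 d.
2nd instar: 38 / (19.5 − 9.0) = 38 / 10.5 = 3.619 d.
3rd instar: 31 / (19.5 − 11.9) = 31 / 7.6 = 4.079 d.
Sum = 18.352 ≈ 18.4 days.

18.4 days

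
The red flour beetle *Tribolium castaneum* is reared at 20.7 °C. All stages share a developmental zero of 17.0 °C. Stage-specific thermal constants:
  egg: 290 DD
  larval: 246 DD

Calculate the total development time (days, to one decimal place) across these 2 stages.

144.9 days

Daily accumulation at 20.7 °C = 20.7 − 17.0 = 3.7 DD/day.
Total K = 290 + 246 = 536 DD.
Total duration = 536 / 3.7 = 144.865 ≈ 144.9 days.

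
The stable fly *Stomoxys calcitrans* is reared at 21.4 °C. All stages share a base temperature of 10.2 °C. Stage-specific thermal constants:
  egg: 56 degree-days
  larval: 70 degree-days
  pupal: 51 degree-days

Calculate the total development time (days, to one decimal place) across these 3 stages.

15.8 days

Daily accumulation at 21.4 °C = 21.4 − 10.2 = 11.2 DD/day.
Total K = 56 + 70 + 51 = 177 DD.
Total duration = 177 / 11.2 = 15.804 ≈ 15.8 days.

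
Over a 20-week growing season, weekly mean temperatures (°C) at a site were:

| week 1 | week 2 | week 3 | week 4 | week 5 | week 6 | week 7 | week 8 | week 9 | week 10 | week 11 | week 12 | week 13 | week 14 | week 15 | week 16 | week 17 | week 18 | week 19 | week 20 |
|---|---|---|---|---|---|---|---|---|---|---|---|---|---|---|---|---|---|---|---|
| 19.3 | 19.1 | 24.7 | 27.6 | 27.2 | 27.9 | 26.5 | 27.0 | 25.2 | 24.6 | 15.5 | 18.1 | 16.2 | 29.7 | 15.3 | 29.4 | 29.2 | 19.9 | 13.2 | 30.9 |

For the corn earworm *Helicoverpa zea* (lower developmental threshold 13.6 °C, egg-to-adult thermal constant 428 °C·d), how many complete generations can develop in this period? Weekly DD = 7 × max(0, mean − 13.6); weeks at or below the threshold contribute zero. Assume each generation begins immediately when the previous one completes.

Weekly DD (7 × max(0, T̄ − 13.6)): 39.9, 38.5, 77.7, 98.0, 95.2, 100.1, 90.3, 93.8, 81.2, 77.0, 13.3, 31.5, 18.2, 112.7, 11.9, 110.6, 109.2, 44.1, 0.0, 121.1.
Season total = 1364.3 DD.
Complete generations = ⌊1364.3 / 428⌋ = 3.

3 generations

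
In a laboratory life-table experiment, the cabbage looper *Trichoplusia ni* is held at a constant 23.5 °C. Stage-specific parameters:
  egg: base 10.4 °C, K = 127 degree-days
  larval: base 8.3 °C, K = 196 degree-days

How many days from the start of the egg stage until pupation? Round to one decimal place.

egg: 127 / (23.5 − 10.4) = 127 / 13.1 = 9.695 d.
larval: 196 / (23.5 − 8.3) = 196 / 15.2 = 12.895 d.
Sum = 22.589 ≈ 22.6 days.

22.6 days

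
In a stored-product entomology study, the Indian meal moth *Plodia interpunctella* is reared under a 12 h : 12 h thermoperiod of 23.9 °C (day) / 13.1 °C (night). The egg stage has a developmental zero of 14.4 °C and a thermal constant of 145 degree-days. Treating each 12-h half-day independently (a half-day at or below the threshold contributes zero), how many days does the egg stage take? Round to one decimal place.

30.5 days

Day half: max(0, 23.9 − 14.4) × 0.5 = 9.5 × 0.5 = 4.75 DD.
Night half: max(0, 13.1 − 14.4) × 0.5 = 0.0 × 0.5 = 0.00 DD.
Per 24 h: 4.75 DD/day.
Duration = 145 / 4.75 = 30.526 ≈ 30.5 days.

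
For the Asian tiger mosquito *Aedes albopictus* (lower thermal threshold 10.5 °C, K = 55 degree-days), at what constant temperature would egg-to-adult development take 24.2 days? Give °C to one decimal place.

12.8 °C

Required daily accumulation = 55 / 24.2 = 2.273 DD/day.
T = T_base + 2.273 = 10.5 + 2.273 = 12.773 ≈ 12.8 °C.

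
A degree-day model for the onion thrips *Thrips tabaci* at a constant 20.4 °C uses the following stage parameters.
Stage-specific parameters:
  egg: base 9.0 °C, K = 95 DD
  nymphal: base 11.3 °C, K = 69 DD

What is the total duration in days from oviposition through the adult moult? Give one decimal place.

15.9 days

egg: 95 / (20.4 − 9.0) = 95 / 11.4 = 8.333 d.
nymphal: 69 / (20.4 − 11.3) = 69 / 9.1 = 7.582 d.
Sum = 15.916 ≈ 15.9 days.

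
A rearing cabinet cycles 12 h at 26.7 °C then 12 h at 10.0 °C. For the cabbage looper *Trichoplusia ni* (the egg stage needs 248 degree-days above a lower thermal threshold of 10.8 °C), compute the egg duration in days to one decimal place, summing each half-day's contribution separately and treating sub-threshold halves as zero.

31.2 days

Day half: max(0, 26.7 − 10.8) × 0.5 = 15.9 × 0.5 = 7.95 DD.
Night half: max(0, 10.0 − 10.8) × 0.5 = 0.0 × 0.5 = 0.00 DD.
Per 24 h: 7.95 DD/day.
Duration = 248 / 7.95 = 31.195 ≈ 31.2 days.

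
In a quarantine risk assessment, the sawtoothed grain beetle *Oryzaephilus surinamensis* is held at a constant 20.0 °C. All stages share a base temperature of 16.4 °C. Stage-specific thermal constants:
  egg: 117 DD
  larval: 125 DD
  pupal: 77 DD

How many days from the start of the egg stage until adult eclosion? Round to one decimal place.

88.6 days

Daily accumulation at 20.0 °C = 20.0 − 16.4 = 3.6 DD/day.
Total K = 117 + 125 + 77 = 319 DD.
Total duration = 319 / 3.6 = 88.611 ≈ 88.6 days.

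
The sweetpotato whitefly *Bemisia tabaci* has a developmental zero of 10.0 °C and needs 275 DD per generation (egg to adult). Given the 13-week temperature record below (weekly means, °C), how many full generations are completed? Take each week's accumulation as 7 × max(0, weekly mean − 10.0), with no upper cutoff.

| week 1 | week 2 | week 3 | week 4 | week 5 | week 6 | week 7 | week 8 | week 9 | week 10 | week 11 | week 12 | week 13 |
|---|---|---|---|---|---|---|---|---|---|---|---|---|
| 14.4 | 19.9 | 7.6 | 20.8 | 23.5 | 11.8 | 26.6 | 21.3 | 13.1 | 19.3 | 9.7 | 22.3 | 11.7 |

Weekly DD (7 × max(0, T̄ − 10.0)): 30.8, 69.3, 0.0, 75.6, 94.5, 12.6, 116.2, 79.1, 21.7, 65.1, 0.0, 86.1, 11.9.
Season total = 662.9 DD.
Complete generations = ⌊662.9 / 275⌋ = 2.

2 generations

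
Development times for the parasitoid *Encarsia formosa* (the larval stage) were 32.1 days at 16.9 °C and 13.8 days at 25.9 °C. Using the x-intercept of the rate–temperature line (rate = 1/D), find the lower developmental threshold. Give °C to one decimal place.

10.1 °C

Under the model K = D·(T − T_b), so D₁·(T₁ − T_b) = D₂·(T₂ − T_b).
32.1·(16.9 − T_b) = 13.8·(25.9 − T_b)
T_b = (32.1·16.9 − 13.8·25.9) / (32.1 − 13.8) = 185.07 / 18.3 = 10.113 °C ≈ 10.1 °C.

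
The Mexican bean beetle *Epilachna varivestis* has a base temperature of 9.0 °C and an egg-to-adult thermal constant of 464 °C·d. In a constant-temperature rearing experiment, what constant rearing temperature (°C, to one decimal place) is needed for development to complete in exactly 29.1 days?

24.9 °C

Required daily accumulation = 464 / 29.1 = 15.945 DD/day.
T = T_base + 15.945 = 9.0 + 15.945 = 24.945 ≈ 24.9 °C.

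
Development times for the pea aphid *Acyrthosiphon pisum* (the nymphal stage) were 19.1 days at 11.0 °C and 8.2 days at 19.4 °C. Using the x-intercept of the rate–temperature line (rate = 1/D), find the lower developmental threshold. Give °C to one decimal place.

Equal thermal constants: D₁(T₁ − T_b) = D₂(T₂ − T_b).
19.1·(11.0 − T_b) = 8.2·(19.4 − T_b)
T_b = (19.1·11.0 − 8.2·19.4) / (19.1 − 8.2) = 51.02 / 10.9 = 4.681 °C ≈ 4.7 °C.

4.7 °C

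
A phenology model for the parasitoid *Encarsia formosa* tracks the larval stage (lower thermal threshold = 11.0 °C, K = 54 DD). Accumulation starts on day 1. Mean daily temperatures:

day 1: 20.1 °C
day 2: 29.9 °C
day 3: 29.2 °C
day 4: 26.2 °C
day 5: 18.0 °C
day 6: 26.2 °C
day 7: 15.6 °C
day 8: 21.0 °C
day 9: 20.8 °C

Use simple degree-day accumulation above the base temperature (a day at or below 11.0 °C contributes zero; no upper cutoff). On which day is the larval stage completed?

day 4

Daily DD above 11.0 °C: 9.1, 18.9, 18.2, 15.2, 7.0, 15.2, 4.6, 10.0, 9.8.
Cumulative: 9.1, 28.0, 46.2, 61.4, 68.4, 83.6, 88.2, 98.2, 108.0.
The total first reaches 54 DD on day 4.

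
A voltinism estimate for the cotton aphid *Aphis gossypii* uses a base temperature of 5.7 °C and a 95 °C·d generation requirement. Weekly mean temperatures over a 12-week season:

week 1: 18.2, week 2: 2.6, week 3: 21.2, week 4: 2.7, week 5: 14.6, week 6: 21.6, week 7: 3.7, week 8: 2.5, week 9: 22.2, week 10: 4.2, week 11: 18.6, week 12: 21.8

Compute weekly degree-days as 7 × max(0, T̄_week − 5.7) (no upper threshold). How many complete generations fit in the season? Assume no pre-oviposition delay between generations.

7 generations

Weekly DD (7 × max(0, T̄ − 5.7)): 87.5, 0.0, 108.5, 0.0, 62.3, 111.3, 0.0, 0.0, 115.5, 0.0, 90.3, 112.7.
Season total = 688.1 DD.
Complete generations = ⌊688.1 / 95⌋ = 7.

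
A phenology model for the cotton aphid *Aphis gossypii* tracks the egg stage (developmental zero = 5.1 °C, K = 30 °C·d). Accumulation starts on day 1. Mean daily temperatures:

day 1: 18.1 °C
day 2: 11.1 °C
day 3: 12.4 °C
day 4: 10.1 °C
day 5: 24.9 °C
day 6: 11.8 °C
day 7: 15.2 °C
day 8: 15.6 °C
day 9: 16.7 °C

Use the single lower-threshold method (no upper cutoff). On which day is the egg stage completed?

Daily DD above 5.1 °C: 13.0, 6.0, 7.3, 5.0, 19.8, 6.7, 10.1, 10.5, 11.6.
Cumulative: 13.0, 19.0, 26.3, 31.3, 51.1, 57.8, 67.9, 78.4, 90.0.
The total first reaches 30 DD on day 4.

day 4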